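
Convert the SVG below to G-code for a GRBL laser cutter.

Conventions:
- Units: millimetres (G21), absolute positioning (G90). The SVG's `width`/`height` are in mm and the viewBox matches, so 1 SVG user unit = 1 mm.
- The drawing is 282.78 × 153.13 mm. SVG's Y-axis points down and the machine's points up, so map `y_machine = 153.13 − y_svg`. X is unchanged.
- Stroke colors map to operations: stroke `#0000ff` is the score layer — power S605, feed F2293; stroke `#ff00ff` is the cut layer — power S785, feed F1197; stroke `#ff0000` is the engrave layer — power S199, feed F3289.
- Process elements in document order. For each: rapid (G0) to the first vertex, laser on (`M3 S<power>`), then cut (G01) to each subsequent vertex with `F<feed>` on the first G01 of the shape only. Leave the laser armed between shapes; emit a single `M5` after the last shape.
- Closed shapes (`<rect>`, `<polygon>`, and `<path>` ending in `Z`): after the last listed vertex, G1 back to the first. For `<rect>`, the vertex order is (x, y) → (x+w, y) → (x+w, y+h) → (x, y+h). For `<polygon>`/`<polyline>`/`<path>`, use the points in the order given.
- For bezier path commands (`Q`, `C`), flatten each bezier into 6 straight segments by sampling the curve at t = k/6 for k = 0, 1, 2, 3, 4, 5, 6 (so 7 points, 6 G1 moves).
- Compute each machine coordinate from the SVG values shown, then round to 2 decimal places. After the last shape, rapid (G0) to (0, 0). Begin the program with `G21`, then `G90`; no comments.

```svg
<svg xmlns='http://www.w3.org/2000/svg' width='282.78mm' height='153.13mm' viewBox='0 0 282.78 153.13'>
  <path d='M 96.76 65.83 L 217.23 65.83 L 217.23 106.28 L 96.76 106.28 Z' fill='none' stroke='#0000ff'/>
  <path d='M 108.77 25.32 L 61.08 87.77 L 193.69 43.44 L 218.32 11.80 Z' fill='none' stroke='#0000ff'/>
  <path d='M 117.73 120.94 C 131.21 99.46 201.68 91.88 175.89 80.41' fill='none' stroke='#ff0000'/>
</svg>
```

G21
G90
G0 X96.76 Y87.30
M3 S605
G01 X217.23 Y87.30 F2293
G01 X217.23 Y46.85
G01 X96.76 Y46.85
G01 X96.76 Y87.30
G0 X108.77 Y127.81
M3 S605
G01 X61.08 Y65.36 F2293
G01 X193.69 Y109.69
G01 X218.32 Y141.33
G01 X108.77 Y127.81
G0 X117.73 Y32.19
M3 S199
G01 X128.51 Y41.85 F3289
G01 X144.53 Y49.70
G01 X161.54 Y56.21
G01 X175.27 Y61.89
G01 X181.47 Y67.23
G01 X175.89 Y72.72
M5
G0 X0.00 Y0.00

Since the viewBox matches the mm dimensions, user units are millimetres directly. The only transform is the Y-flip y_m = 153.13 − y_svg.

Shape 1 is a rectangle drawn with `<path>`. Its stroke #0000ff means score at S605, F2293. After flipping Y the toolpath is (96.76,87.30) → (217.23,87.30) → (217.23,46.85) → (96.76,46.85) → (96.76,87.30), returning to the start.

Shape 2 is a closed polygon drawn with `<path>`. Its stroke #0000ff means score at S605, F2293. After flipping Y the toolpath is (108.77,127.81) → (61.08,65.36) → (193.69,109.69) → (218.32,141.33) → (108.77,127.81), returning to the start.

Shape 3 is a cubic bezier drawn with `<path>`. Its stroke #ff0000 means engrave at S199, F3289. After flipping Y the toolpath is (117.73,32.19) → (128.51,41.85) → (144.53,49.70) → (161.54,56.21) → (175.27,61.89) → (181.47,67.23) → (175.89,72.72).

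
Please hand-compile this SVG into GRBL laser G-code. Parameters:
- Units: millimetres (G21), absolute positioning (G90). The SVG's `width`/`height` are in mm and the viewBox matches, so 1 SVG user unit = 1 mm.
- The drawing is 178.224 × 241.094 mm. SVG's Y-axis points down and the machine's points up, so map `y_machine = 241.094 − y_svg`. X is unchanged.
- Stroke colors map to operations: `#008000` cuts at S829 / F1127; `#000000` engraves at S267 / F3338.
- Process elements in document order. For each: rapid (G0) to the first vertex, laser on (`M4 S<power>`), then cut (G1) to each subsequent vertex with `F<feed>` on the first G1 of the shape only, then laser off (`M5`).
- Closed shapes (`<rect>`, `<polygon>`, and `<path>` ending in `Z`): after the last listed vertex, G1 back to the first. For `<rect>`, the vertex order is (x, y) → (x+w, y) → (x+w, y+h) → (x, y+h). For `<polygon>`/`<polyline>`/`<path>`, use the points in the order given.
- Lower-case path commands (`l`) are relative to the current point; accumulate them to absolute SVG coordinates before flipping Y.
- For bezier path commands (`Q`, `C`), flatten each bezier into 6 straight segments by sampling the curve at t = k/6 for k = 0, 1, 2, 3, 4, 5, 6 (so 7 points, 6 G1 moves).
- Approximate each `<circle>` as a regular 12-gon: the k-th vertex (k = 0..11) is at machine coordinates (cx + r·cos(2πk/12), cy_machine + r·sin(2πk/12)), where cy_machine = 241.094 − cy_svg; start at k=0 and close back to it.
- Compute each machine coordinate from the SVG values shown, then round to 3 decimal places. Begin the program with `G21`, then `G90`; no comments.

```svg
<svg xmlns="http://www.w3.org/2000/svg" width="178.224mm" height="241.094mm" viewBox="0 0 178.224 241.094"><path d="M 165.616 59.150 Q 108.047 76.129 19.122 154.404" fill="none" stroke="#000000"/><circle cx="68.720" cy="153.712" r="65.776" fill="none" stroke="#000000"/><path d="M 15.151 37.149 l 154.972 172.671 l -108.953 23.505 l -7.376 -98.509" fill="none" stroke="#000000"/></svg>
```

viewBox `0 0 178.224 241.094` with mm width/height → 1 unit = 1 mm. Flip: y_m = 241.094 − y_svg.

**Shape 1** — `<path>` quadratic bezier, stroke `#000000` → engrave (S267, F3338). Control points (SVG): P0=(165.616,59.150), P1=(108.047,76.129), P2=(19.122,154.404); sampled at t=k/6. Machine vertices: (165.616,181.944) → (145.555,174.582) → (123.753,163.814) → (100.208,149.641) → (74.921,132.063) → (47.893,111.079) → (19.122,86.690). Open path.

**Shape 2** — `<circle>` circle, stroke `#000000` → engrave (S267, F3338). Machine vertices: (134.496,87.382) → (125.684,120.270) → (101.608,144.346) → (68.720,153.158) → (35.832,144.346) → (11.756,120.270) → (2.944,87.382) → (11.756,54.494) → (35.832,30.418) → (68.720,21.606) → (101.608,30.418) → (125.684,54.494) → (134.496,87.382). Closed: final G1 returns to the first vertex.

**Shape 3** — `<path>` open polyline, stroke `#000000` → engrave (S267, F3338). Machine vertices: (15.151,203.945) → (170.123,31.274) → (61.170,7.769) → (53.794,106.278). Open path.

G21
G90
G0 X165.616 Y181.944
M4 S267
G1 X145.555 Y174.582 F3338
G1 X123.753 Y163.814
G1 X100.208 Y149.641
G1 X74.921 Y132.063
G1 X47.893 Y111.079
G1 X19.122 Y86.690
M5
G0 X134.496 Y87.382
M4 S267
G1 X125.684 Y120.270 F3338
G1 X101.608 Y144.346
G1 X68.720 Y153.158
G1 X35.832 Y144.346
G1 X11.756 Y120.270
G1 X2.944 Y87.382
G1 X11.756 Y54.494
G1 X35.832 Y30.418
G1 X68.720 Y21.606
G1 X101.608 Y30.418
G1 X125.684 Y54.494
G1 X134.496 Y87.382
M5
G0 X15.151 Y203.945
M4 S267
G1 X170.123 Y31.274 F3338
G1 X61.170 Y7.769
G1 X53.794 Y106.278
M5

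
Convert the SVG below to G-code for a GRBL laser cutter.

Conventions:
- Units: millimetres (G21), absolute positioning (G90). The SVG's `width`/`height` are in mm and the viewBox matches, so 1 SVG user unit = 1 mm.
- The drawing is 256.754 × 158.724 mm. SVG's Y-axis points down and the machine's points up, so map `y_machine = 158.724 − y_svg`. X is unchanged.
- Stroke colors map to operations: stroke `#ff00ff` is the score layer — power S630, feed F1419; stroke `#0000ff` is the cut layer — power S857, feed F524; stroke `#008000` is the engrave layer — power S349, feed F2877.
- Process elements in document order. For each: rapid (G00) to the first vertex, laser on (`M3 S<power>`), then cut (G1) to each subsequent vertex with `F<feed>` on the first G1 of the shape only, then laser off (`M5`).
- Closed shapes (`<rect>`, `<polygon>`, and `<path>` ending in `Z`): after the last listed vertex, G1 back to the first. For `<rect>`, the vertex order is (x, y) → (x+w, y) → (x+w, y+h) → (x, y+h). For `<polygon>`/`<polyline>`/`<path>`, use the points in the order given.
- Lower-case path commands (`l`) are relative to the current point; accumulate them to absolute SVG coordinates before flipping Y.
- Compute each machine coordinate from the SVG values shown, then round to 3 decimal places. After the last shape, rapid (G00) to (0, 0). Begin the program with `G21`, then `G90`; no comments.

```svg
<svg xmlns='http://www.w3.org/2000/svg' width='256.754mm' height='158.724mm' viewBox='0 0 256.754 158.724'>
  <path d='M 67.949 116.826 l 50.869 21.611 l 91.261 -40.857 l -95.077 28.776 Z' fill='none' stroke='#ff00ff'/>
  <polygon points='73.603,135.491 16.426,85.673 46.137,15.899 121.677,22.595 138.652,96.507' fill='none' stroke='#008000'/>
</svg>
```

G21
G90
G00 X67.949 Y41.898
M3 S630
G1 X118.818 Y20.287 F1419
G1 X210.079 Y61.144
G1 X115.002 Y32.368
G1 X67.949 Y41.898
M5
G00 X73.603 Y23.233
M3 S349
G1 X16.426 Y73.051 F2877
G1 X46.137 Y142.825
G1 X121.677 Y136.129
G1 X138.652 Y62.217
G1 X73.603 Y23.233
M5
G00 X0.000 Y0.000

Since the viewBox matches the mm dimensions, user units are millimetres directly. The only transform is the Y-flip y_m = 158.724 − y_svg.

Shape 1 is a closed polygon drawn with `<path>`. Its stroke #ff00ff means score at S630, F1419. After flipping Y the toolpath is (67.949,41.898) → (118.818,20.287) → (210.079,61.144) → (115.002,32.368) → (67.949,41.898), returning to the start.

Shape 2 is a regular polygon drawn with `<polygon>`. Its stroke #008000 means engrave at S349, F2877. After flipping Y the toolpath is (73.603,23.233) → (16.426,73.051) → (46.137,142.825) → (121.677,136.129) → (138.652,62.217) → (73.603,23.233), returning to the start.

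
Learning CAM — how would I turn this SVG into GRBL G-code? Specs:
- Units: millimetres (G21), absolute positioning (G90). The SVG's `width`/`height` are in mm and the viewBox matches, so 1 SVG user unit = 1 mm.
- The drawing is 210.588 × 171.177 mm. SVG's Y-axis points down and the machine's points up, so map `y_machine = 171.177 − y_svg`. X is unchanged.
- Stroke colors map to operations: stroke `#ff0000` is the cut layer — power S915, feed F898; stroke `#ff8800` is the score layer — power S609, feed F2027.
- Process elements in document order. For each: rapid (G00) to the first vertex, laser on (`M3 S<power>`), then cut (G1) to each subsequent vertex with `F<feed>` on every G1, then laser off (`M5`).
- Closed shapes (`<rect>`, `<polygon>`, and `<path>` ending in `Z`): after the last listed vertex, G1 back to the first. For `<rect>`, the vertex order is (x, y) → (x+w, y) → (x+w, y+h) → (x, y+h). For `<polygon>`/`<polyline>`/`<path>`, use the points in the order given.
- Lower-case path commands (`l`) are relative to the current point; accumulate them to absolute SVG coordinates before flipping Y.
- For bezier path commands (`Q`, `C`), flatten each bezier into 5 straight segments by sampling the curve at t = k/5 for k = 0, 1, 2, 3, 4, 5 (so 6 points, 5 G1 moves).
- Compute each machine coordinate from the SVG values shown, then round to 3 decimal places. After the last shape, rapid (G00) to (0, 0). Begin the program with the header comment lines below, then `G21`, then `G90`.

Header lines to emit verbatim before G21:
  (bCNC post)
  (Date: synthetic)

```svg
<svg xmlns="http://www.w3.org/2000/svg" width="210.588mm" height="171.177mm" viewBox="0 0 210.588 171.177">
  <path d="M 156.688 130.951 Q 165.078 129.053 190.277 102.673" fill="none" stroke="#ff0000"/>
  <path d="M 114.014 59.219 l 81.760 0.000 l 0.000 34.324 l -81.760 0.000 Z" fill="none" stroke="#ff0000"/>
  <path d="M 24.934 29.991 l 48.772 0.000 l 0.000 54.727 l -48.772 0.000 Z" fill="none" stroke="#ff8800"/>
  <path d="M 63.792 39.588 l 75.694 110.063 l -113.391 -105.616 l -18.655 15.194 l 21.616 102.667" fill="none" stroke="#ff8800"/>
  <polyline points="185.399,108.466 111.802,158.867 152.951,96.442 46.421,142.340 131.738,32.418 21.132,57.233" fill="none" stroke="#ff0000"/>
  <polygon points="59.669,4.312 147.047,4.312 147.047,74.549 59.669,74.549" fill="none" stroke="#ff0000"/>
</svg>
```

viewBox `0 0 210.588 171.177` with mm width/height → 1 unit = 1 mm. Flip: y_m = 171.177 − y_svg.

**Shape 1** — `<path>` quadratic bezier, stroke `#ff0000` → cut (S915, F898). Control points (SVG): P0=(156.688,130.951), P1=(165.078,129.053), P2=(190.277,102.673); sampled at t=k/5. Machine vertices: (156.688,40.226) → (160.716,41.964) → (166.089,45.662) → (172.807,51.317) → (180.870,58.931) → (190.277,68.504). Open path.

**Shape 2** — `<path>` rectangle, stroke `#ff0000` → cut (S915, F898). Machine vertices: (114.014,111.958) → (195.774,111.958) → (195.774,77.634) → (114.014,77.634) → (114.014,111.958). Closed: final G1 returns to the first vertex.

**Shape 3** — `<path>` rectangle, stroke `#ff8800` → score (S609, F2027). Machine vertices: (24.934,141.186) → (73.706,141.186) → (73.706,86.459) → (24.934,86.459) → (24.934,141.186). Closed: final G1 returns to the first vertex.

**Shape 4** — `<path>` open polyline, stroke `#ff8800` → score (S609, F2027). Machine vertices: (63.792,131.589) → (139.486,21.526) → (26.095,127.142) → (7.440,111.948) → (29.056,9.281). Open path.

**Shape 5** — `<polyline>` open polyline, stroke `#ff0000` → cut (S915, F898). Machine vertices: (185.399,62.711) → (111.802,12.310) → (152.951,74.735) → (46.421,28.837) → (131.738,138.759) → (21.132,113.944). Open path.

**Shape 6** — `<polygon>` rectangle, stroke `#ff0000` → cut (S915, F898). Machine vertices: (59.669,166.865) → (147.047,166.865) → (147.047,96.628) → (59.669,96.628) → (59.669,166.865). Closed: final G1 returns to the first vertex.

(bCNC post)
(Date: synthetic)
G21
G90
G00 X156.688 Y40.226
M3 S915
G1 X160.716 Y41.964 F898
G1 X166.089 Y45.662 F898
G1 X172.807 Y51.317 F898
G1 X180.870 Y58.931 F898
G1 X190.277 Y68.504 F898
M5
G00 X114.014 Y111.958
M3 S915
G1 X195.774 Y111.958 F898
G1 X195.774 Y77.634 F898
G1 X114.014 Y77.634 F898
G1 X114.014 Y111.958 F898
M5
G00 X24.934 Y141.186
M3 S609
G1 X73.706 Y141.186 F2027
G1 X73.706 Y86.459 F2027
G1 X24.934 Y86.459 F2027
G1 X24.934 Y141.186 F2027
M5
G00 X63.792 Y131.589
M3 S609
G1 X139.486 Y21.526 F2027
G1 X26.095 Y127.142 F2027
G1 X7.440 Y111.948 F2027
G1 X29.056 Y9.281 F2027
M5
G00 X185.399 Y62.711
M3 S915
G1 X111.802 Y12.310 F898
G1 X152.951 Y74.735 F898
G1 X46.421 Y28.837 F898
G1 X131.738 Y138.759 F898
G1 X21.132 Y113.944 F898
M5
G00 X59.669 Y166.865
M3 S915
G1 X147.047 Y166.865 F898
G1 X147.047 Y96.628 F898
G1 X59.669 Y96.628 F898
G1 X59.669 Y166.865 F898
M5
G00 X0.000 Y0.000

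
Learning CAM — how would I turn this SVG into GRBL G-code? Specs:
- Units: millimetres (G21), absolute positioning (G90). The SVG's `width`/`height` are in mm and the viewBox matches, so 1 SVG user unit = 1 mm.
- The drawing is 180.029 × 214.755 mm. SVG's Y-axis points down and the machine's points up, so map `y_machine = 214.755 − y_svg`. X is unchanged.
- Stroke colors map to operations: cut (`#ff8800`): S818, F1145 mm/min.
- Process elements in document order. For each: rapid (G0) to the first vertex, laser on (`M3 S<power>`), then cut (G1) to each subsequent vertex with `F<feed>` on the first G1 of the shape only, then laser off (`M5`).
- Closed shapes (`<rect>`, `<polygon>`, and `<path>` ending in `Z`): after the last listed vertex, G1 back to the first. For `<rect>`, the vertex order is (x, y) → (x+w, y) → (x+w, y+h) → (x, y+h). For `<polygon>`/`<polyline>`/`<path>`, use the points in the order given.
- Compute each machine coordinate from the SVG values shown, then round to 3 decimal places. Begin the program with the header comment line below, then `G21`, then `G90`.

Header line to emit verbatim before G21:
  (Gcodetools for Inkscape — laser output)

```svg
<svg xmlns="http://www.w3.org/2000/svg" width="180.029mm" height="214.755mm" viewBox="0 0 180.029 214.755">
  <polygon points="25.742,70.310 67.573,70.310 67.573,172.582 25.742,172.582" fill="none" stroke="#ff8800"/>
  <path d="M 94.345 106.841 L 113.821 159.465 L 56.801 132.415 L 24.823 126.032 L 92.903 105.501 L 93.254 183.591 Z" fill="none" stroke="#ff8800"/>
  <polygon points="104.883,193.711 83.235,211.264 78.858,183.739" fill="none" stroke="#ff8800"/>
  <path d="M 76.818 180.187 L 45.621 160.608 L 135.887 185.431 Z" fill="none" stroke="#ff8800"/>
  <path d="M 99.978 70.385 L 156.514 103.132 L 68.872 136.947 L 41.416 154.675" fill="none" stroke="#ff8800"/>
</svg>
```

viewBox `0 0 180.029 214.755` with mm width/height → 1 unit = 1 mm. Flip: y_m = 214.755 − y_svg.

**Shape 1** — `<polygon>` rectangle, stroke `#ff8800` → cut (S818, F1145). Machine vertices: (25.742,144.445) → (67.573,144.445) → (67.573,42.173) → (25.742,42.173) → (25.742,144.445). Closed: final G1 returns to the first vertex.

**Shape 2** — `<path>` closed polygon, stroke `#ff8800` → cut (S818, F1145). Machine vertices: (94.345,107.914) → (113.821,55.290) → (56.801,82.340) → (24.823,88.723) → (92.903,109.254) → (93.254,31.164) → (94.345,107.914). Closed: final G1 returns to the first vertex.

**Shape 3** — `<polygon>` regular polygon, stroke `#ff8800` → cut (S818, F1145). Machine vertices: (104.883,21.044) → (83.235,3.491) → (78.858,31.016) → (104.883,21.044). Closed: final G1 returns to the first vertex.

**Shape 4** — `<path>` closed polygon, stroke `#ff8800` → cut (S818, F1145). Machine vertices: (76.818,34.568) → (45.621,54.147) → (135.887,29.324) → (76.818,34.568). Closed: final G1 returns to the first vertex.

**Shape 5** — `<path>` open polyline, stroke `#ff8800` → cut (S818, F1145). Machine vertices: (99.978,144.370) → (156.514,111.623) → (68.872,77.808) → (41.416,60.080). Open path.

(Gcodetools for Inkscape — laser output)
G21
G90
G0 X25.742 Y144.445
M3 S818
G1 X67.573 Y144.445 F1145
G1 X67.573 Y42.173
G1 X25.742 Y42.173
G1 X25.742 Y144.445
M5
G0 X94.345 Y107.914
M3 S818
G1 X113.821 Y55.290 F1145
G1 X56.801 Y82.340
G1 X24.823 Y88.723
G1 X92.903 Y109.254
G1 X93.254 Y31.164
G1 X94.345 Y107.914
M5
G0 X104.883 Y21.044
M3 S818
G1 X83.235 Y3.491 F1145
G1 X78.858 Y31.016
G1 X104.883 Y21.044
M5
G0 X76.818 Y34.568
M3 S818
G1 X45.621 Y54.147 F1145
G1 X135.887 Y29.324
G1 X76.818 Y34.568
M5
G0 X99.978 Y144.370
M3 S818
G1 X156.514 Y111.623 F1145
G1 X68.872 Y77.808
G1 X41.416 Y60.080
M5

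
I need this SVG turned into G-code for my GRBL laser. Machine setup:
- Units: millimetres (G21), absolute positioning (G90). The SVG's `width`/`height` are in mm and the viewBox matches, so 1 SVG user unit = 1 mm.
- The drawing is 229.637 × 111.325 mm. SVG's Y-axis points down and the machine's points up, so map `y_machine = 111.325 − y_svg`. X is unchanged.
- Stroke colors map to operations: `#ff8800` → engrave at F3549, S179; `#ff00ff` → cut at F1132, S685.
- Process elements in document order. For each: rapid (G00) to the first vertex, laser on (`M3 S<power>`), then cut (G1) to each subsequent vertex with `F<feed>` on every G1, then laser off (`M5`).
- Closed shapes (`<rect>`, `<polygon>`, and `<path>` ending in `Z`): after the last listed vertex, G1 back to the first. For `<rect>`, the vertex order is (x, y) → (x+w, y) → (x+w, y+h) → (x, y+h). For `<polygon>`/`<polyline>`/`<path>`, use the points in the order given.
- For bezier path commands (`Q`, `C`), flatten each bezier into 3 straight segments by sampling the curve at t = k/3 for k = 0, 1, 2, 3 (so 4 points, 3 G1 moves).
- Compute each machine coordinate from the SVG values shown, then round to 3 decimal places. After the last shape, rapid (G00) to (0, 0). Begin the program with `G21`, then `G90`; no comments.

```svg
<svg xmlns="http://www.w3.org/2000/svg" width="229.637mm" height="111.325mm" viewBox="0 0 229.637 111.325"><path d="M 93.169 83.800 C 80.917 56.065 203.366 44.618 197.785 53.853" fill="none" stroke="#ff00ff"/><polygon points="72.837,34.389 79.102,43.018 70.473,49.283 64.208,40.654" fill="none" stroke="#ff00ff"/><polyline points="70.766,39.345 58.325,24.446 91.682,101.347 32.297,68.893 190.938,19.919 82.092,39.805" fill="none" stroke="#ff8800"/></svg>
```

viewBox `0 0 229.637 111.325` with mm width/height → 1 unit = 1 mm. Flip: y_m = 111.325 − y_svg.

**Shape 1** — `<path>` cubic bezier, stroke `#ff00ff` → cut (S685, F1132). Control points (SVG): P0=(93.169,83.800), P1=(80.917,56.065), P2=(203.366,44.618), P3=(197.785,53.853); sampled at t=k/3. Machine vertices: (93.169,27.525) → (116.087,49.668) → (170.420,59.976) → (197.785,57.472). Open path.

**Shape 2** — `<polygon>` regular polygon, stroke `#ff00ff` → cut (S685, F1132). Machine vertices: (72.837,76.936) → (79.102,68.307) → (70.473,62.042) → (64.208,70.671) → (72.837,76.936). Closed: final G1 returns to the first vertex.

**Shape 3** — `<polyline>` open polyline, stroke `#ff8800` → engrave (S179, F3549). Machine vertices: (70.766,71.980) → (58.325,86.879) → (91.682,9.978) → (32.297,42.432) → (190.938,91.406) → (82.092,71.520). Open path.

G21
G90
G00 X93.169 Y27.525
M3 S685
G1 X116.087 Y49.668 F1132
G1 X170.420 Y59.976 F1132
G1 X197.785 Y57.472 F1132
M5
G00 X72.837 Y76.936
M3 S685
G1 X79.102 Y68.307 F1132
G1 X70.473 Y62.042 F1132
G1 X64.208 Y70.671 F1132
G1 X72.837 Y76.936 F1132
M5
G00 X70.766 Y71.980
M3 S179
G1 X58.325 Y86.879 F3549
G1 X91.682 Y9.978 F3549
G1 X32.297 Y42.432 F3549
G1 X190.938 Y91.406 F3549
G1 X82.092 Y71.520 F3549
M5
G00 X0.000 Y0.000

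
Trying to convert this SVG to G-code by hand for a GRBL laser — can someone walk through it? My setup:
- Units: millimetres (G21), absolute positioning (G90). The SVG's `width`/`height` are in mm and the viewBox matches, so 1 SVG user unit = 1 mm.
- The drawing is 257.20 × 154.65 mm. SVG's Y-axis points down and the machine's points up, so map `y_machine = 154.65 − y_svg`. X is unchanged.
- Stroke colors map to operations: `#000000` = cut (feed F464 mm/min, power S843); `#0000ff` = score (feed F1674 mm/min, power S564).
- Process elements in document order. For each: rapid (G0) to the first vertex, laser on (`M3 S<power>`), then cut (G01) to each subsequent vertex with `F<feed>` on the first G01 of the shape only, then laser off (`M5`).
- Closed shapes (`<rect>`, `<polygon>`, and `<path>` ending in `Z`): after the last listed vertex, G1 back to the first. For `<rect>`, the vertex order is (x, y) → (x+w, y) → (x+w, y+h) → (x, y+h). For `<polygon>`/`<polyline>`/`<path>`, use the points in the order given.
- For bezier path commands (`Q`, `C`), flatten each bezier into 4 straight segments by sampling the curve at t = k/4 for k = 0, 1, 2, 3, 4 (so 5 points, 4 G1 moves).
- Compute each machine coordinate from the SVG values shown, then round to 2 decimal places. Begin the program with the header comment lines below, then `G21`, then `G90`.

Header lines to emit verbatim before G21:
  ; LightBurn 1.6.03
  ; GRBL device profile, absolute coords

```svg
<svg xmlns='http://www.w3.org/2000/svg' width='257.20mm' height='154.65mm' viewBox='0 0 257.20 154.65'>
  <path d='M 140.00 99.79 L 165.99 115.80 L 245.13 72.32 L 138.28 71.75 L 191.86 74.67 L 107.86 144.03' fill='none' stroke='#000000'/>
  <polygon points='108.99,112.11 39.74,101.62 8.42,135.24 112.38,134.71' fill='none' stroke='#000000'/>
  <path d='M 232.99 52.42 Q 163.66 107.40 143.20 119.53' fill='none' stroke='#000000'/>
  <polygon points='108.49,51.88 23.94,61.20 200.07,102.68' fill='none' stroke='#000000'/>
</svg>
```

viewBox `0 0 257.20 154.65` with mm width/height → 1 unit = 1 mm. Flip: y_m = 154.65 − y_svg.

**Shape 1** — `<path>` open polyline, stroke `#000000` → cut (S843, F464). Machine vertices: (140.00,54.86) → (165.99,38.85) → (245.13,82.33) → (138.28,82.90) → (191.86,79.98) → (107.86,10.62). Open path.

**Shape 2** — `<polygon>` closed polygon, stroke `#000000` → cut (S843, F464). Machine vertices: (108.99,42.54) → (39.74,53.03) → (8.42,19.41) → (112.38,19.94) → (108.99,42.54). Closed: final G1 returns to the first vertex.

**Shape 3** — `<path>` quadratic bezier, stroke `#000000` → cut (S843, F464). Control points (SVG): P0=(232.99,52.42), P1=(163.66,107.40), P2=(143.20,119.53); sampled at t=k/4. Machine vertices: (232.99,102.23) → (201.38,77.42) → (175.88,57.96) → (156.48,43.86) → (143.20,35.12). Open path.

**Shape 4** — `<polygon>` closed polygon, stroke `#000000` → cut (S843, F464). Machine vertices: (108.49,102.77) → (23.94,93.45) → (200.07,51.97) → (108.49,102.77). Closed: final G1 returns to the first vertex.

; LightBurn 1.6.03
; GRBL device profile, absolute coords
G21
G90
G0 X140.00 Y54.86
M3 S843
G01 X165.99 Y38.85 F464
G01 X245.13 Y82.33
G01 X138.28 Y82.90
G01 X191.86 Y79.98
G01 X107.86 Y10.62
M5
G0 X108.99 Y42.54
M3 S843
G01 X39.74 Y53.03 F464
G01 X8.42 Y19.41
G01 X112.38 Y19.94
G01 X108.99 Y42.54
M5
G0 X232.99 Y102.23
M3 S843
G01 X201.38 Y77.42 F464
G01 X175.88 Y57.96
G01 X156.48 Y43.86
G01 X143.20 Y35.12
M5
G0 X108.49 Y102.77
M3 S843
G01 X23.94 Y93.45 F464
G01 X200.07 Y51.97
G01 X108.49 Y102.77
M5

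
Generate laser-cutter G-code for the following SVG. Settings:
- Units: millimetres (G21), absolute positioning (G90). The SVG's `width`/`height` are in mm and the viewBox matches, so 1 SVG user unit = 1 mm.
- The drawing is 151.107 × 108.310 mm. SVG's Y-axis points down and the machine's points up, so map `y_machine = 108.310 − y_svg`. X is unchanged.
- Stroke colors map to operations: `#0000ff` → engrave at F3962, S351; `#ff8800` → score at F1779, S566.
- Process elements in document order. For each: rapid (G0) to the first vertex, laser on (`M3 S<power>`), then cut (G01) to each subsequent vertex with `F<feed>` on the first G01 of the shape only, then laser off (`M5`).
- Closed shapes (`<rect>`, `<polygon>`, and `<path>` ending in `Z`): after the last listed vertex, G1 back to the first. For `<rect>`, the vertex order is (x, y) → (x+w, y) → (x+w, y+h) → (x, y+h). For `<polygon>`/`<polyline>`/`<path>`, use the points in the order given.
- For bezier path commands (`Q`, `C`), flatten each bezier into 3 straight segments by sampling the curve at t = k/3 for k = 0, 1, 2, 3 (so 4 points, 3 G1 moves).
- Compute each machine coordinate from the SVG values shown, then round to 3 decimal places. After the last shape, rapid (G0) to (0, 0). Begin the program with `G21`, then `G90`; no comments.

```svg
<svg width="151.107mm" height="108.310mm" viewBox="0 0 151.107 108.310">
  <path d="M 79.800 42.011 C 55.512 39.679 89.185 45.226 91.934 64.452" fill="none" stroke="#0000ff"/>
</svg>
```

G21
G90
G0 X79.800 Y66.299
M3 S351
G01 X71.540 Y65.790 F3962
G01 X82.169 Y58.739
G01 X91.934 Y43.858
M5
G0 X0.000 Y0.000

Since the viewBox matches the mm dimensions, user units are millimetres directly. The only transform is the Y-flip y_m = 108.310 − y_svg.

Shape 1 is a cubic bezier drawn with `<path>`. Its stroke #0000ff means engrave at S351, F3962. After flipping Y the toolpath is (79.800,66.299) → (71.540,65.790) → (82.169,58.739) → (91.934,43.858).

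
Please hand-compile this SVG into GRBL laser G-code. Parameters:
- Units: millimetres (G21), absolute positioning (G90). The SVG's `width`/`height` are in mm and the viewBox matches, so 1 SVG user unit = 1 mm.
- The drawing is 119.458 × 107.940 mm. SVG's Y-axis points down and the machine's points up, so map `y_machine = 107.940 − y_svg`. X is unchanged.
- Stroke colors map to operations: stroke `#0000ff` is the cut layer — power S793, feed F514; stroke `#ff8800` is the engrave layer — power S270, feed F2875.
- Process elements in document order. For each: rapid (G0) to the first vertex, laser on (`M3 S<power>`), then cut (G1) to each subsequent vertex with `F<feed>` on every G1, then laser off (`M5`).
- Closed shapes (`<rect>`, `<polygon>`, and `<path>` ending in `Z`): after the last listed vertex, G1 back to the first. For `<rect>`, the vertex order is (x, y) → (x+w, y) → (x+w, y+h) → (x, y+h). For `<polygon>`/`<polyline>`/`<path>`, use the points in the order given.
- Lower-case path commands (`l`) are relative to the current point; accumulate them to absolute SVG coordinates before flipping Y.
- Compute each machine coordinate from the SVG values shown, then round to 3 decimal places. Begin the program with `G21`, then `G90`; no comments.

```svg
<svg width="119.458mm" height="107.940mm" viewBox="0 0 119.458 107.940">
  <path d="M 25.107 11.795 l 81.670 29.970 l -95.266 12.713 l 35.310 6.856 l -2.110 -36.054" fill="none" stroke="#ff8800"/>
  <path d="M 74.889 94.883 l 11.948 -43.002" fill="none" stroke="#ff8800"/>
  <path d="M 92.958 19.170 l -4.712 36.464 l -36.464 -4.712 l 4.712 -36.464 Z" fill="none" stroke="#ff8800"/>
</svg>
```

Since the viewBox matches the mm dimensions, user units are millimetres directly. The only transform is the Y-flip y_m = 107.940 − y_svg.

Shape 1 is a open polyline drawn with `<path>`. Its stroke #ff8800 means engrave at S270, F2875. After flipping Y the toolpath is (25.107,96.145) → (106.777,66.175) → (11.511,53.462) → (46.821,46.606) → (44.711,82.660).

Shape 2 is a line segment drawn with `<path>`. Its stroke #ff8800 means engrave at S270, F2875. After flipping Y the toolpath is (74.889,13.057) → (86.837,56.059).

Shape 3 is a regular polygon drawn with `<path>`. Its stroke #ff8800 means engrave at S270, F2875. After flipping Y the toolpath is (92.958,88.770) → (88.246,52.306) → (51.782,57.018) → (56.494,93.482) → (92.958,88.770), returning to the start.

G21
G90
G0 X25.107 Y96.145
M3 S270
G1 X106.777 Y66.175 F2875
G1 X11.511 Y53.462 F2875
G1 X46.821 Y46.606 F2875
G1 X44.711 Y82.660 F2875
M5
G0 X74.889 Y13.057
M3 S270
G1 X86.837 Y56.059 F2875
M5
G0 X92.958 Y88.770
M3 S270
G1 X88.246 Y52.306 F2875
G1 X51.782 Y57.018 F2875
G1 X56.494 Y93.482 F2875
G1 X92.958 Y88.770 F2875
M5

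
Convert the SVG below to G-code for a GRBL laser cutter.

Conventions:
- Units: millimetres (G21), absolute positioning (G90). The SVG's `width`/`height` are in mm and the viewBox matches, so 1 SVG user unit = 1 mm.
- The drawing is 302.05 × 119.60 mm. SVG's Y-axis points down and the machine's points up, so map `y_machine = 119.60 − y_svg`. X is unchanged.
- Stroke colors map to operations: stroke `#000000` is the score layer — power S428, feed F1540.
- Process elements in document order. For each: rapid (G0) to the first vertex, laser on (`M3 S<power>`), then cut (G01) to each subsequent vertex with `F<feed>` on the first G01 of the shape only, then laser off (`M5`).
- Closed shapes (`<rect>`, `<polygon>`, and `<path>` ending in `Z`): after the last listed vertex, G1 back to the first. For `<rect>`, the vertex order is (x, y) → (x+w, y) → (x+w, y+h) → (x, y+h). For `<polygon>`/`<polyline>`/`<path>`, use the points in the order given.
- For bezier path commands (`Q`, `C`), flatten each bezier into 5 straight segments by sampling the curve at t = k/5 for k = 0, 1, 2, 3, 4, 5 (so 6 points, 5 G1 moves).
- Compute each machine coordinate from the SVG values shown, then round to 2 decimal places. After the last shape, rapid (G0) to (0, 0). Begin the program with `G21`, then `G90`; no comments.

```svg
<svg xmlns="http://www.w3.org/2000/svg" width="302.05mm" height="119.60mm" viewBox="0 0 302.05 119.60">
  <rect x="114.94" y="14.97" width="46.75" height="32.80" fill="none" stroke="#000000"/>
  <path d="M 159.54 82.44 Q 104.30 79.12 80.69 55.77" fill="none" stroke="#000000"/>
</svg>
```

G21
G90
G0 X114.94 Y104.63
M3 S428
G01 X161.69 Y104.63 F1540
G01 X161.69 Y71.83
G01 X114.94 Y71.83
G01 X114.94 Y104.63
M5
G0 X159.54 Y37.16
M3 S428
G01 X138.71 Y39.29 F1540
G01 X120.41 Y43.02
G01 X104.64 Y48.35
G01 X91.40 Y55.29
G01 X80.69 Y63.83
M5
G0 X0.00 Y0.00

viewBox `0 0 302.05 119.60` with mm width/height → 1 unit = 1 mm. Flip: y_m = 119.60 − y_svg.

**Shape 1** — `<rect>` rectangle, stroke `#000000` → score (S428, F1540). Machine vertices: (114.94,104.63) → (161.69,104.63) → (161.69,71.83) → (114.94,71.83) → (114.94,104.63). Closed: final G1 returns to the first vertex.

**Shape 2** — `<path>` quadratic bezier, stroke `#000000` → score (S428, F1540). Control points (SVG): P0=(159.54,82.44), P1=(104.30,79.12), P2=(80.69,55.77); sampled at t=k/5. Machine vertices: (159.54,37.16) → (138.71,39.29) → (120.41,43.02) → (104.64,48.35) → (91.40,55.29) → (80.69,63.83). Open path.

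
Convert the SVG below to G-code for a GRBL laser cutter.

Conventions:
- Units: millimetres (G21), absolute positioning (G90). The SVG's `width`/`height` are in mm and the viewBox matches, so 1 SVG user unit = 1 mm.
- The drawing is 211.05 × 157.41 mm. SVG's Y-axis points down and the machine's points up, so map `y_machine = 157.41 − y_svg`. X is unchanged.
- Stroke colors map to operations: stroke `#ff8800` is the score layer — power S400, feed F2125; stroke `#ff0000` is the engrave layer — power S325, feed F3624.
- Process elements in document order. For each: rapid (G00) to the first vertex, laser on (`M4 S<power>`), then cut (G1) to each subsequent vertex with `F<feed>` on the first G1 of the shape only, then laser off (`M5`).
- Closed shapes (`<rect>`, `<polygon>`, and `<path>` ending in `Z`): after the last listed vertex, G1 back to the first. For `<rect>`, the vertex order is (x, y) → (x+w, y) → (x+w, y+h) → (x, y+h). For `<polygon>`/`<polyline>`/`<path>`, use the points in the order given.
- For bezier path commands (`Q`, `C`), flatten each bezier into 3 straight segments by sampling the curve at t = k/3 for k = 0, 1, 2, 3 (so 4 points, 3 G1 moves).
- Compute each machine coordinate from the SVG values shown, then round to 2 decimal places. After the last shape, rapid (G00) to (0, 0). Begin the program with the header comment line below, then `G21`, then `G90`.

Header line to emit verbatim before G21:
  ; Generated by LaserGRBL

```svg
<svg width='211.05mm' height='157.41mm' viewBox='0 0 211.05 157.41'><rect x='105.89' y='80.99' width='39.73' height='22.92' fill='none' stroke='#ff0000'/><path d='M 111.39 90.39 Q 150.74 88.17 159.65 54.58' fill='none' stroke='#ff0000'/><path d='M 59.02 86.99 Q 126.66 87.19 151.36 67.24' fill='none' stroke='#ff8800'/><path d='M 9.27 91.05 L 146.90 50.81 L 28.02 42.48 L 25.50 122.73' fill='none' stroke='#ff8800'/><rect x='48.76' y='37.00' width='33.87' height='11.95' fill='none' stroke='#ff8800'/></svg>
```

Since the viewBox matches the mm dimensions, user units are millimetres directly. The only transform is the Y-flip y_m = 157.41 − y_svg.

Shape 1 is a rectangle drawn with `<rect>`. Its stroke #ff0000 means engrave at S325, F3624. After flipping Y the toolpath is (105.89,76.42) → (145.62,76.42) → (145.62,53.50) → (105.89,53.50) → (105.89,76.42), returning to the start.

Shape 2 is a quadratic bezier drawn with `<path>`. Its stroke #ff0000 means engrave at S325, F3624. After flipping Y the toolpath is (111.39,67.02) → (134.24,71.99) → (150.33,83.92) → (159.65,102.83).

Shape 3 is a quadratic bezier drawn with `<path>`. Its stroke #ff8800 means score at S400, F2125. After flipping Y the toolpath is (59.02,70.42) → (99.34,72.53) → (130.12,79.11) → (151.36,90.17).

Shape 4 is a open polyline drawn with `<path>`. Its stroke #ff8800 means score at S400, F2125. After flipping Y the toolpath is (9.27,66.36) → (146.90,106.60) → (28.02,114.93) → (25.50,34.68).

Shape 5 is a rectangle drawn with `<rect>`. Its stroke #ff8800 means score at S400, F2125. After flipping Y the toolpath is (48.76,120.41) → (82.63,120.41) → (82.63,108.46) → (48.76,108.46) → (48.76,120.41), returning to the start.

; Generated by LaserGRBL
G21
G90
G00 X105.89 Y76.42
M4 S325
G1 X145.62 Y76.42 F3624
G1 X145.62 Y53.50
G1 X105.89 Y53.50
G1 X105.89 Y76.42
M5
G00 X111.39 Y67.02
M4 S325
G1 X134.24 Y71.99 F3624
G1 X150.33 Y83.92
G1 X159.65 Y102.83
M5
G00 X59.02 Y70.42
M4 S400
G1 X99.34 Y72.53 F2125
G1 X130.12 Y79.11
G1 X151.36 Y90.17
M5
G00 X9.27 Y66.36
M4 S400
G1 X146.90 Y106.60 F2125
G1 X28.02 Y114.93
G1 X25.50 Y34.68
M5
G00 X48.76 Y120.41
M4 S400
G1 X82.63 Y120.41 F2125
G1 X82.63 Y108.46
G1 X48.76 Y108.46
G1 X48.76 Y120.41
M5
G00 X0.00 Y0.00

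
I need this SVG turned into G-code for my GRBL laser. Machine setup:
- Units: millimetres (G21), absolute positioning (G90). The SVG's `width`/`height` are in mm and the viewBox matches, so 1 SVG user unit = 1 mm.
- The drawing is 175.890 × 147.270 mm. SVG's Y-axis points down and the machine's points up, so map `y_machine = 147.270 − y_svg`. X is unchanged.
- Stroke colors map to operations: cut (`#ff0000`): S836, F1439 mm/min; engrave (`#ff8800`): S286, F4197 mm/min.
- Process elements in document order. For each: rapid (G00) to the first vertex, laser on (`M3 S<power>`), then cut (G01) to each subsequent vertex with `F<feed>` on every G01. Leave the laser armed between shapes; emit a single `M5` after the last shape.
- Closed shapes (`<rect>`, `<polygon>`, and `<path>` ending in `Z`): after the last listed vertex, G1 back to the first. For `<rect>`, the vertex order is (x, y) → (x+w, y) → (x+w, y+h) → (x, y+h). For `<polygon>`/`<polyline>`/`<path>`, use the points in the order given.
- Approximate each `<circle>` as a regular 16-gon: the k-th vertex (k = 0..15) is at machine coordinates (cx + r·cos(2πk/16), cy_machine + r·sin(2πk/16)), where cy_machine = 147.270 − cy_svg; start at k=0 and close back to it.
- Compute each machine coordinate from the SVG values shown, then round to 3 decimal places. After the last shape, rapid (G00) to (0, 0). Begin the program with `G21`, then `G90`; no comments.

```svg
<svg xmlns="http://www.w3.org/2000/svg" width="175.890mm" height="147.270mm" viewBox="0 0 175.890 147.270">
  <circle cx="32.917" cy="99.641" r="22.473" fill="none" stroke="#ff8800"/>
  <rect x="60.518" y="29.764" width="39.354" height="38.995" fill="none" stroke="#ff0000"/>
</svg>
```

G21
G90
G00 X55.390 Y47.629
M3 S286
G01 X53.679 Y56.229 F4197
G01 X48.808 Y63.520 F4197
G01 X41.517 Y68.391 F4197
G01 X32.917 Y70.102 F4197
G01 X24.317 Y68.391 F4197
G01 X17.026 Y63.520 F4197
G01 X12.155 Y56.229 F4197
G01 X10.444 Y47.629 F4197
G01 X12.155 Y39.029 F4197
G01 X17.026 Y31.738 F4197
G01 X24.317 Y26.867 F4197
G01 X32.917 Y25.156 F4197
G01 X41.517 Y26.867 F4197
G01 X48.808 Y31.738 F4197
G01 X53.679 Y39.029 F4197
G01 X55.390 Y47.629 F4197
G00 X60.518 Y117.506
M3 S836
G01 X99.872 Y117.506 F1439
G01 X99.872 Y78.511 F1439
G01 X60.518 Y78.511 F1439
G01 X60.518 Y117.506 F1439
M5
G00 X0.000 Y0.000

1 u = 1 mm; y_m = 147.270 − y.

[1] `<circle>` circle, #ff8800→engrave S286 F4197: (55.390,47.629) → (53.679,56.229) → (48.808,63.520) → (41.517,68.391) → (32.917,70.102) → (24.317,68.391) → (17.026,63.520) → (12.155,56.229) → (10.444,47.629) → (12.155,39.029) → (17.026,31.738) → (24.317,26.867) → (32.917,25.156) → (41.517,26.867) → (48.808,31.738) → (53.679,39.029) → (55.390,47.629) (closed)

[2] `<rect>` rectangle, #ff0000→cut S836 F1439: (60.518,117.506) → (99.872,117.506) → (99.872,78.511) → (60.518,78.511) → (60.518,117.506) (closed)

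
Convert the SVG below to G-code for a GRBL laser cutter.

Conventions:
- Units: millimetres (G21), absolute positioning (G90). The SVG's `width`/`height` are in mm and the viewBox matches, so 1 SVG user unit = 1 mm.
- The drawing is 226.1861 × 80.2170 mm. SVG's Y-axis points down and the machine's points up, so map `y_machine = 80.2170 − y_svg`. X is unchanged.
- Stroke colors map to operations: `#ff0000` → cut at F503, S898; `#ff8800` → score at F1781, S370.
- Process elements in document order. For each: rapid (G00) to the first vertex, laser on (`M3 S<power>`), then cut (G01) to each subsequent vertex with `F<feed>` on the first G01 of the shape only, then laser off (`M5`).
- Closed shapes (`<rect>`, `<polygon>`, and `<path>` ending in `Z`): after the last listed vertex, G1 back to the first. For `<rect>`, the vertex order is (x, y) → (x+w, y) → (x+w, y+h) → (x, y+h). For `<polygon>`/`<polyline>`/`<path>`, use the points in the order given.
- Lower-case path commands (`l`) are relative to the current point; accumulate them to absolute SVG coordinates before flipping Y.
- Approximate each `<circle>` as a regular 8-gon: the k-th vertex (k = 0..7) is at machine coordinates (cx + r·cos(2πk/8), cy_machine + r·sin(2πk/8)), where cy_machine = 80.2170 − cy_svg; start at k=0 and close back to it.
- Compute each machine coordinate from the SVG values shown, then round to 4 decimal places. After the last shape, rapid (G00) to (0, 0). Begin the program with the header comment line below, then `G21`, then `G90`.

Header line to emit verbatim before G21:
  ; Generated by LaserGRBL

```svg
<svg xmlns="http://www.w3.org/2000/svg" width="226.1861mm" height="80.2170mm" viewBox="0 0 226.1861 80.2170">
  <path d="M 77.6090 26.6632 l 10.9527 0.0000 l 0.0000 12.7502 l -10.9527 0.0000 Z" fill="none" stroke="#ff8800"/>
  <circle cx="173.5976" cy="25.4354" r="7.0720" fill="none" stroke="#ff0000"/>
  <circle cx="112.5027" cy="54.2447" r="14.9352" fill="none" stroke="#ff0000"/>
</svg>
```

Since the viewBox matches the mm dimensions, user units are millimetres directly. The only transform is the Y-flip y_m = 80.2170 − y_svg.

Shape 1 is a rectangle drawn with `<path>`. Its stroke #ff8800 means score at S370, F1781. After flipping Y the toolpath is (77.6090,53.5538) → (88.5617,53.5538) → (88.5617,40.8036) → (77.6090,40.8036) → (77.6090,53.5538), returning to the start.

Shape 2 is a circle drawn with `<circle>`. Its stroke #ff0000 means cut at S898, F503. After flipping Y the toolpath is (180.6696,54.7816) → (178.5983,59.7823) → (173.5976,61.8536) → (168.5969,59.7823) → (166.5256,54.7816) → (168.5969,49.7809) → (173.5976,47.7096) → (178.5983,49.7809) → (180.6696,54.7816), returning to the start.

Shape 3 is a circle drawn with `<circle>`. Its stroke #ff0000 means cut at S898, F503. After flipping Y the toolpath is (127.4379,25.9723) → (123.0635,36.5331) → (112.5027,40.9075) → (101.9419,36.5331) → (97.5675,25.9723) → (101.9419,15.4115) → (112.5027,11.0371) → (123.0635,15.4115) → (127.4379,25.9723), returning to the start.

; Generated by LaserGRBL
G21
G90
G00 X77.6090 Y53.5538
M3 S370
G01 X88.5617 Y53.5538 F1781
G01 X88.5617 Y40.8036
G01 X77.6090 Y40.8036
G01 X77.6090 Y53.5538
M5
G00 X180.6696 Y54.7816
M3 S898
G01 X178.5983 Y59.7823 F503
G01 X173.5976 Y61.8536
G01 X168.5969 Y59.7823
G01 X166.5256 Y54.7816
G01 X168.5969 Y49.7809
G01 X173.5976 Y47.7096
G01 X178.5983 Y49.7809
G01 X180.6696 Y54.7816
M5
G00 X127.4379 Y25.9723
M3 S898
G01 X123.0635 Y36.5331 F503
G01 X112.5027 Y40.9075
G01 X101.9419 Y36.5331
G01 X97.5675 Y25.9723
G01 X101.9419 Y15.4115
G01 X112.5027 Y11.0371
G01 X123.0635 Y15.4115
G01 X127.4379 Y25.9723
M5
G00 X0.0000 Y0.0000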